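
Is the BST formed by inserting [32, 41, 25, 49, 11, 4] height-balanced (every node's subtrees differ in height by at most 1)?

Tree (level-order array): [32, 25, 41, 11, None, None, 49, 4]
Definition: a tree is height-balanced if, at every node, |h(left) - h(right)| <= 1 (empty subtree has height -1).
Bottom-up per-node check:
  node 4: h_left=-1, h_right=-1, diff=0 [OK], height=0
  node 11: h_left=0, h_right=-1, diff=1 [OK], height=1
  node 25: h_left=1, h_right=-1, diff=2 [FAIL (|1--1|=2 > 1)], height=2
  node 49: h_left=-1, h_right=-1, diff=0 [OK], height=0
  node 41: h_left=-1, h_right=0, diff=1 [OK], height=1
  node 32: h_left=2, h_right=1, diff=1 [OK], height=3
Node 25 violates the condition: |1 - -1| = 2 > 1.
Result: Not balanced


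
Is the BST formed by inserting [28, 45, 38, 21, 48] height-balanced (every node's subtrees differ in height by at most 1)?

Tree (level-order array): [28, 21, 45, None, None, 38, 48]
Definition: a tree is height-balanced if, at every node, |h(left) - h(right)| <= 1 (empty subtree has height -1).
Bottom-up per-node check:
  node 21: h_left=-1, h_right=-1, diff=0 [OK], height=0
  node 38: h_left=-1, h_right=-1, diff=0 [OK], height=0
  node 48: h_left=-1, h_right=-1, diff=0 [OK], height=0
  node 45: h_left=0, h_right=0, diff=0 [OK], height=1
  node 28: h_left=0, h_right=1, diff=1 [OK], height=2
All nodes satisfy the balance condition.
Result: Balanced


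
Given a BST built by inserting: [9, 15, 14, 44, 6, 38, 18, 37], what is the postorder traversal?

Tree insertion order: [9, 15, 14, 44, 6, 38, 18, 37]
Tree (level-order array): [9, 6, 15, None, None, 14, 44, None, None, 38, None, 18, None, None, 37]
Postorder traversal: [6, 14, 37, 18, 38, 44, 15, 9]


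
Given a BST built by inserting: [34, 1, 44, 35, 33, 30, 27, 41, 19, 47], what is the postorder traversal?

Tree insertion order: [34, 1, 44, 35, 33, 30, 27, 41, 19, 47]
Tree (level-order array): [34, 1, 44, None, 33, 35, 47, 30, None, None, 41, None, None, 27, None, None, None, 19]
Postorder traversal: [19, 27, 30, 33, 1, 41, 35, 47, 44, 34]


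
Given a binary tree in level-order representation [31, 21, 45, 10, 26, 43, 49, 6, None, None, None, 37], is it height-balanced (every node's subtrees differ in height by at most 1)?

Tree (level-order array): [31, 21, 45, 10, 26, 43, 49, 6, None, None, None, 37]
Definition: a tree is height-balanced if, at every node, |h(left) - h(right)| <= 1 (empty subtree has height -1).
Bottom-up per-node check:
  node 6: h_left=-1, h_right=-1, diff=0 [OK], height=0
  node 10: h_left=0, h_right=-1, diff=1 [OK], height=1
  node 26: h_left=-1, h_right=-1, diff=0 [OK], height=0
  node 21: h_left=1, h_right=0, diff=1 [OK], height=2
  node 37: h_left=-1, h_right=-1, diff=0 [OK], height=0
  node 43: h_left=0, h_right=-1, diff=1 [OK], height=1
  node 49: h_left=-1, h_right=-1, diff=0 [OK], height=0
  node 45: h_left=1, h_right=0, diff=1 [OK], height=2
  node 31: h_left=2, h_right=2, diff=0 [OK], height=3
All nodes satisfy the balance condition.
Result: Balanced


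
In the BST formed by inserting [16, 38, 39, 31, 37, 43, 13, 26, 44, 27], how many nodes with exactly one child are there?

Tree built from: [16, 38, 39, 31, 37, 43, 13, 26, 44, 27]
Tree (level-order array): [16, 13, 38, None, None, 31, 39, 26, 37, None, 43, None, 27, None, None, None, 44]
Rule: These are nodes with exactly 1 non-null child.
Per-node child counts:
  node 16: 2 child(ren)
  node 13: 0 child(ren)
  node 38: 2 child(ren)
  node 31: 2 child(ren)
  node 26: 1 child(ren)
  node 27: 0 child(ren)
  node 37: 0 child(ren)
  node 39: 1 child(ren)
  node 43: 1 child(ren)
  node 44: 0 child(ren)
Matching nodes: [26, 39, 43]
Count of nodes with exactly one child: 3


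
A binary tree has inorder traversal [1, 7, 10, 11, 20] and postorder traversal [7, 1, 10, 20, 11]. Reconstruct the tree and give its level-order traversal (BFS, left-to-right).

Inorder:   [1, 7, 10, 11, 20]
Postorder: [7, 1, 10, 20, 11]
Algorithm: postorder visits root last, so walk postorder right-to-left;
each value is the root of the current inorder slice — split it at that
value, recurse on the right subtree first, then the left.
Recursive splits:
  root=11; inorder splits into left=[1, 7, 10], right=[20]
  root=20; inorder splits into left=[], right=[]
  root=10; inorder splits into left=[1, 7], right=[]
  root=1; inorder splits into left=[], right=[7]
  root=7; inorder splits into left=[], right=[]
Reconstructed level-order: [11, 10, 20, 1, 7]


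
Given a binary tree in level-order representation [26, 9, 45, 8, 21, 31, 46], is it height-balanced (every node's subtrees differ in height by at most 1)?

Tree (level-order array): [26, 9, 45, 8, 21, 31, 46]
Definition: a tree is height-balanced if, at every node, |h(left) - h(right)| <= 1 (empty subtree has height -1).
Bottom-up per-node check:
  node 8: h_left=-1, h_right=-1, diff=0 [OK], height=0
  node 21: h_left=-1, h_right=-1, diff=0 [OK], height=0
  node 9: h_left=0, h_right=0, diff=0 [OK], height=1
  node 31: h_left=-1, h_right=-1, diff=0 [OK], height=0
  node 46: h_left=-1, h_right=-1, diff=0 [OK], height=0
  node 45: h_left=0, h_right=0, diff=0 [OK], height=1
  node 26: h_left=1, h_right=1, diff=0 [OK], height=2
All nodes satisfy the balance condition.
Result: Balanced


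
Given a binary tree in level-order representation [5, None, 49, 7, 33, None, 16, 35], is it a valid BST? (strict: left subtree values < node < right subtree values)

Level-order array: [5, None, 49, 7, 33, None, 16, 35]
Validate using subtree bounds (lo, hi): at each node, require lo < value < hi,
then recurse left with hi=value and right with lo=value.
Preorder trace (stopping at first violation):
  at node 5 with bounds (-inf, +inf): OK
  at node 49 with bounds (5, +inf): OK
  at node 7 with bounds (5, 49): OK
  at node 16 with bounds (7, 49): OK
  at node 33 with bounds (49, +inf): VIOLATION
Node 33 violates its bound: not (49 < 33 < +inf).
Result: Not a valid BST


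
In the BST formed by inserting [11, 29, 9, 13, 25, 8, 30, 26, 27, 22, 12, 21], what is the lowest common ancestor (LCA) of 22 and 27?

Tree insertion order: [11, 29, 9, 13, 25, 8, 30, 26, 27, 22, 12, 21]
Tree (level-order array): [11, 9, 29, 8, None, 13, 30, None, None, 12, 25, None, None, None, None, 22, 26, 21, None, None, 27]
In a BST, the LCA of p=22, q=27 is the first node v on the
root-to-leaf path with p <= v <= q (go left if both < v, right if both > v).
Walk from root:
  at 11: both 22 and 27 > 11, go right
  at 29: both 22 and 27 < 29, go left
  at 13: both 22 and 27 > 13, go right
  at 25: 22 <= 25 <= 27, this is the LCA
LCA = 25


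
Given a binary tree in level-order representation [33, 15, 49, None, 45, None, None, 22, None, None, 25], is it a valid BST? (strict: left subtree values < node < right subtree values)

Level-order array: [33, 15, 49, None, 45, None, None, 22, None, None, 25]
Validate using subtree bounds (lo, hi): at each node, require lo < value < hi,
then recurse left with hi=value and right with lo=value.
Preorder trace (stopping at first violation):
  at node 33 with bounds (-inf, +inf): OK
  at node 15 with bounds (-inf, 33): OK
  at node 45 with bounds (15, 33): VIOLATION
Node 45 violates its bound: not (15 < 45 < 33).
Result: Not a valid BST


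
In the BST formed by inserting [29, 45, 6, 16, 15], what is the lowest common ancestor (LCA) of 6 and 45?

Tree insertion order: [29, 45, 6, 16, 15]
Tree (level-order array): [29, 6, 45, None, 16, None, None, 15]
In a BST, the LCA of p=6, q=45 is the first node v on the
root-to-leaf path with p <= v <= q (go left if both < v, right if both > v).
Walk from root:
  at 29: 6 <= 29 <= 45, this is the LCA
LCA = 29


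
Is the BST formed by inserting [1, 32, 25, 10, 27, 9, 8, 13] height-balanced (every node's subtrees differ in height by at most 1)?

Tree (level-order array): [1, None, 32, 25, None, 10, 27, 9, 13, None, None, 8]
Definition: a tree is height-balanced if, at every node, |h(left) - h(right)| <= 1 (empty subtree has height -1).
Bottom-up per-node check:
  node 8: h_left=-1, h_right=-1, diff=0 [OK], height=0
  node 9: h_left=0, h_right=-1, diff=1 [OK], height=1
  node 13: h_left=-1, h_right=-1, diff=0 [OK], height=0
  node 10: h_left=1, h_right=0, diff=1 [OK], height=2
  node 27: h_left=-1, h_right=-1, diff=0 [OK], height=0
  node 25: h_left=2, h_right=0, diff=2 [FAIL (|2-0|=2 > 1)], height=3
  node 32: h_left=3, h_right=-1, diff=4 [FAIL (|3--1|=4 > 1)], height=4
  node 1: h_left=-1, h_right=4, diff=5 [FAIL (|-1-4|=5 > 1)], height=5
Node 25 violates the condition: |2 - 0| = 2 > 1.
Result: Not balanced


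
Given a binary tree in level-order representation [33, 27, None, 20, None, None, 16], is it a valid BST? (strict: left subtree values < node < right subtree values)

Level-order array: [33, 27, None, 20, None, None, 16]
Validate using subtree bounds (lo, hi): at each node, require lo < value < hi,
then recurse left with hi=value and right with lo=value.
Preorder trace (stopping at first violation):
  at node 33 with bounds (-inf, +inf): OK
  at node 27 with bounds (-inf, 33): OK
  at node 20 with bounds (-inf, 27): OK
  at node 16 with bounds (20, 27): VIOLATION
Node 16 violates its bound: not (20 < 16 < 27).
Result: Not a valid BST


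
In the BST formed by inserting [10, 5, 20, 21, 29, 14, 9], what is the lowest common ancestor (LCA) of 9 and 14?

Tree insertion order: [10, 5, 20, 21, 29, 14, 9]
Tree (level-order array): [10, 5, 20, None, 9, 14, 21, None, None, None, None, None, 29]
In a BST, the LCA of p=9, q=14 is the first node v on the
root-to-leaf path with p <= v <= q (go left if both < v, right if both > v).
Walk from root:
  at 10: 9 <= 10 <= 14, this is the LCA
LCA = 10


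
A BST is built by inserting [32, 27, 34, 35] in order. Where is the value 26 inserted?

Starting tree (level order): [32, 27, 34, None, None, None, 35]
Insertion path: 32 -> 27
Result: insert 26 as left child of 27
Final tree (level order): [32, 27, 34, 26, None, None, 35]


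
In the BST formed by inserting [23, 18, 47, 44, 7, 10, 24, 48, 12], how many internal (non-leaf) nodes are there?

Tree built from: [23, 18, 47, 44, 7, 10, 24, 48, 12]
Tree (level-order array): [23, 18, 47, 7, None, 44, 48, None, 10, 24, None, None, None, None, 12]
Rule: An internal node has at least one child.
Per-node child counts:
  node 23: 2 child(ren)
  node 18: 1 child(ren)
  node 7: 1 child(ren)
  node 10: 1 child(ren)
  node 12: 0 child(ren)
  node 47: 2 child(ren)
  node 44: 1 child(ren)
  node 24: 0 child(ren)
  node 48: 0 child(ren)
Matching nodes: [23, 18, 7, 10, 47, 44]
Count of internal (non-leaf) nodes: 6


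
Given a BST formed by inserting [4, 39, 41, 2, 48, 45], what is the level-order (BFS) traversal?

Tree insertion order: [4, 39, 41, 2, 48, 45]
Tree (level-order array): [4, 2, 39, None, None, None, 41, None, 48, 45]
BFS from the root, enqueuing left then right child of each popped node:
  queue [4] -> pop 4, enqueue [2, 39], visited so far: [4]
  queue [2, 39] -> pop 2, enqueue [none], visited so far: [4, 2]
  queue [39] -> pop 39, enqueue [41], visited so far: [4, 2, 39]
  queue [41] -> pop 41, enqueue [48], visited so far: [4, 2, 39, 41]
  queue [48] -> pop 48, enqueue [45], visited so far: [4, 2, 39, 41, 48]
  queue [45] -> pop 45, enqueue [none], visited so far: [4, 2, 39, 41, 48, 45]
Result: [4, 2, 39, 41, 48, 45]


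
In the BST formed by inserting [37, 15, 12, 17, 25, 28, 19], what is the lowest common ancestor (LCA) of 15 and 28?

Tree insertion order: [37, 15, 12, 17, 25, 28, 19]
Tree (level-order array): [37, 15, None, 12, 17, None, None, None, 25, 19, 28]
In a BST, the LCA of p=15, q=28 is the first node v on the
root-to-leaf path with p <= v <= q (go left if both < v, right if both > v).
Walk from root:
  at 37: both 15 and 28 < 37, go left
  at 15: 15 <= 15 <= 28, this is the LCA
LCA = 15


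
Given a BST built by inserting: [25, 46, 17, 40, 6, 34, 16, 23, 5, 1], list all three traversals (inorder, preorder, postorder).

Tree insertion order: [25, 46, 17, 40, 6, 34, 16, 23, 5, 1]
Tree (level-order array): [25, 17, 46, 6, 23, 40, None, 5, 16, None, None, 34, None, 1]
Inorder (L, root, R): [1, 5, 6, 16, 17, 23, 25, 34, 40, 46]
Preorder (root, L, R): [25, 17, 6, 5, 1, 16, 23, 46, 40, 34]
Postorder (L, R, root): [1, 5, 16, 6, 23, 17, 34, 40, 46, 25]


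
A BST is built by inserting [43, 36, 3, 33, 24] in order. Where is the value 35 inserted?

Starting tree (level order): [43, 36, None, 3, None, None, 33, 24]
Insertion path: 43 -> 36 -> 3 -> 33
Result: insert 35 as right child of 33
Final tree (level order): [43, 36, None, 3, None, None, 33, 24, 35]


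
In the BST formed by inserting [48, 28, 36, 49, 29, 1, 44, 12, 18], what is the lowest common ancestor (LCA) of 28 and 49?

Tree insertion order: [48, 28, 36, 49, 29, 1, 44, 12, 18]
Tree (level-order array): [48, 28, 49, 1, 36, None, None, None, 12, 29, 44, None, 18]
In a BST, the LCA of p=28, q=49 is the first node v on the
root-to-leaf path with p <= v <= q (go left if both < v, right if both > v).
Walk from root:
  at 48: 28 <= 48 <= 49, this is the LCA
LCA = 48


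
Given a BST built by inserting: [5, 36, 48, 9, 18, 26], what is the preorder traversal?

Tree insertion order: [5, 36, 48, 9, 18, 26]
Tree (level-order array): [5, None, 36, 9, 48, None, 18, None, None, None, 26]
Preorder traversal: [5, 36, 9, 18, 26, 48]


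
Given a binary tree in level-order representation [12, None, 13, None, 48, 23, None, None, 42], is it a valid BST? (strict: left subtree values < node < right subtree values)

Level-order array: [12, None, 13, None, 48, 23, None, None, 42]
Validate using subtree bounds (lo, hi): at each node, require lo < value < hi,
then recurse left with hi=value and right with lo=value.
Preorder trace (stopping at first violation):
  at node 12 with bounds (-inf, +inf): OK
  at node 13 with bounds (12, +inf): OK
  at node 48 with bounds (13, +inf): OK
  at node 23 with bounds (13, 48): OK
  at node 42 with bounds (23, 48): OK
No violation found at any node.
Result: Valid BST


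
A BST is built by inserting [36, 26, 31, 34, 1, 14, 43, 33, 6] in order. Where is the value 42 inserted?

Starting tree (level order): [36, 26, 43, 1, 31, None, None, None, 14, None, 34, 6, None, 33]
Insertion path: 36 -> 43
Result: insert 42 as left child of 43
Final tree (level order): [36, 26, 43, 1, 31, 42, None, None, 14, None, 34, None, None, 6, None, 33]


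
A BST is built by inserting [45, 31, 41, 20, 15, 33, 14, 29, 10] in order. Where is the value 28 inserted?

Starting tree (level order): [45, 31, None, 20, 41, 15, 29, 33, None, 14, None, None, None, None, None, 10]
Insertion path: 45 -> 31 -> 20 -> 29
Result: insert 28 as left child of 29
Final tree (level order): [45, 31, None, 20, 41, 15, 29, 33, None, 14, None, 28, None, None, None, 10]


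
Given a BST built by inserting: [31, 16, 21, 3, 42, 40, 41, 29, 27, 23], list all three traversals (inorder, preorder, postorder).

Tree insertion order: [31, 16, 21, 3, 42, 40, 41, 29, 27, 23]
Tree (level-order array): [31, 16, 42, 3, 21, 40, None, None, None, None, 29, None, 41, 27, None, None, None, 23]
Inorder (L, root, R): [3, 16, 21, 23, 27, 29, 31, 40, 41, 42]
Preorder (root, L, R): [31, 16, 3, 21, 29, 27, 23, 42, 40, 41]
Postorder (L, R, root): [3, 23, 27, 29, 21, 16, 41, 40, 42, 31]


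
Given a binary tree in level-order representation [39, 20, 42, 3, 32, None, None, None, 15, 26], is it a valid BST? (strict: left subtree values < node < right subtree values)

Level-order array: [39, 20, 42, 3, 32, None, None, None, 15, 26]
Validate using subtree bounds (lo, hi): at each node, require lo < value < hi,
then recurse left with hi=value and right with lo=value.
Preorder trace (stopping at first violation):
  at node 39 with bounds (-inf, +inf): OK
  at node 20 with bounds (-inf, 39): OK
  at node 3 with bounds (-inf, 20): OK
  at node 15 with bounds (3, 20): OK
  at node 32 with bounds (20, 39): OK
  at node 26 with bounds (20, 32): OK
  at node 42 with bounds (39, +inf): OK
No violation found at any node.
Result: Valid BST


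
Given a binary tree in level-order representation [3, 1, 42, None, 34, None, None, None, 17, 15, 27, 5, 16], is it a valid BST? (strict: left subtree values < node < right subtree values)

Level-order array: [3, 1, 42, None, 34, None, None, None, 17, 15, 27, 5, 16]
Validate using subtree bounds (lo, hi): at each node, require lo < value < hi,
then recurse left with hi=value and right with lo=value.
Preorder trace (stopping at first violation):
  at node 3 with bounds (-inf, +inf): OK
  at node 1 with bounds (-inf, 3): OK
  at node 34 with bounds (1, 3): VIOLATION
Node 34 violates its bound: not (1 < 34 < 3).
Result: Not a valid BST


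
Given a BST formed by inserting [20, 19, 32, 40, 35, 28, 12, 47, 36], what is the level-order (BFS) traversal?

Tree insertion order: [20, 19, 32, 40, 35, 28, 12, 47, 36]
Tree (level-order array): [20, 19, 32, 12, None, 28, 40, None, None, None, None, 35, 47, None, 36]
BFS from the root, enqueuing left then right child of each popped node:
  queue [20] -> pop 20, enqueue [19, 32], visited so far: [20]
  queue [19, 32] -> pop 19, enqueue [12], visited so far: [20, 19]
  queue [32, 12] -> pop 32, enqueue [28, 40], visited so far: [20, 19, 32]
  queue [12, 28, 40] -> pop 12, enqueue [none], visited so far: [20, 19, 32, 12]
  queue [28, 40] -> pop 28, enqueue [none], visited so far: [20, 19, 32, 12, 28]
  queue [40] -> pop 40, enqueue [35, 47], visited so far: [20, 19, 32, 12, 28, 40]
  queue [35, 47] -> pop 35, enqueue [36], visited so far: [20, 19, 32, 12, 28, 40, 35]
  queue [47, 36] -> pop 47, enqueue [none], visited so far: [20, 19, 32, 12, 28, 40, 35, 47]
  queue [36] -> pop 36, enqueue [none], visited so far: [20, 19, 32, 12, 28, 40, 35, 47, 36]
Result: [20, 19, 32, 12, 28, 40, 35, 47, 36]


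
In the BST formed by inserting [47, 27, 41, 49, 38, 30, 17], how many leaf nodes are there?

Tree built from: [47, 27, 41, 49, 38, 30, 17]
Tree (level-order array): [47, 27, 49, 17, 41, None, None, None, None, 38, None, 30]
Rule: A leaf has 0 children.
Per-node child counts:
  node 47: 2 child(ren)
  node 27: 2 child(ren)
  node 17: 0 child(ren)
  node 41: 1 child(ren)
  node 38: 1 child(ren)
  node 30: 0 child(ren)
  node 49: 0 child(ren)
Matching nodes: [17, 30, 49]
Count of leaf nodes: 3


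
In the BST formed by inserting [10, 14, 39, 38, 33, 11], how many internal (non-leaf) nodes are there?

Tree built from: [10, 14, 39, 38, 33, 11]
Tree (level-order array): [10, None, 14, 11, 39, None, None, 38, None, 33]
Rule: An internal node has at least one child.
Per-node child counts:
  node 10: 1 child(ren)
  node 14: 2 child(ren)
  node 11: 0 child(ren)
  node 39: 1 child(ren)
  node 38: 1 child(ren)
  node 33: 0 child(ren)
Matching nodes: [10, 14, 39, 38]
Count of internal (non-leaf) nodes: 4


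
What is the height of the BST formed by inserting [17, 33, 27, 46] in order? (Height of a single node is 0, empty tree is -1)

Insertion order: [17, 33, 27, 46]
Tree (level-order array): [17, None, 33, 27, 46]
Compute height bottom-up (empty subtree = -1):
  height(27) = 1 + max(-1, -1) = 0
  height(46) = 1 + max(-1, -1) = 0
  height(33) = 1 + max(0, 0) = 1
  height(17) = 1 + max(-1, 1) = 2
Height = 2


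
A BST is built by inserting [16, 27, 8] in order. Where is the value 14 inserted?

Starting tree (level order): [16, 8, 27]
Insertion path: 16 -> 8
Result: insert 14 as right child of 8
Final tree (level order): [16, 8, 27, None, 14]


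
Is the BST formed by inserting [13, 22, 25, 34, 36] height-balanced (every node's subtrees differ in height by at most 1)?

Tree (level-order array): [13, None, 22, None, 25, None, 34, None, 36]
Definition: a tree is height-balanced if, at every node, |h(left) - h(right)| <= 1 (empty subtree has height -1).
Bottom-up per-node check:
  node 36: h_left=-1, h_right=-1, diff=0 [OK], height=0
  node 34: h_left=-1, h_right=0, diff=1 [OK], height=1
  node 25: h_left=-1, h_right=1, diff=2 [FAIL (|-1-1|=2 > 1)], height=2
  node 22: h_left=-1, h_right=2, diff=3 [FAIL (|-1-2|=3 > 1)], height=3
  node 13: h_left=-1, h_right=3, diff=4 [FAIL (|-1-3|=4 > 1)], height=4
Node 25 violates the condition: |-1 - 1| = 2 > 1.
Result: Not balanced


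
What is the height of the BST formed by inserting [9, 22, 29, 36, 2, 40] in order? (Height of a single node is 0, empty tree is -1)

Insertion order: [9, 22, 29, 36, 2, 40]
Tree (level-order array): [9, 2, 22, None, None, None, 29, None, 36, None, 40]
Compute height bottom-up (empty subtree = -1):
  height(2) = 1 + max(-1, -1) = 0
  height(40) = 1 + max(-1, -1) = 0
  height(36) = 1 + max(-1, 0) = 1
  height(29) = 1 + max(-1, 1) = 2
  height(22) = 1 + max(-1, 2) = 3
  height(9) = 1 + max(0, 3) = 4
Height = 4


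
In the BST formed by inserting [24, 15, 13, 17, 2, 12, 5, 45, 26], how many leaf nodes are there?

Tree built from: [24, 15, 13, 17, 2, 12, 5, 45, 26]
Tree (level-order array): [24, 15, 45, 13, 17, 26, None, 2, None, None, None, None, None, None, 12, 5]
Rule: A leaf has 0 children.
Per-node child counts:
  node 24: 2 child(ren)
  node 15: 2 child(ren)
  node 13: 1 child(ren)
  node 2: 1 child(ren)
  node 12: 1 child(ren)
  node 5: 0 child(ren)
  node 17: 0 child(ren)
  node 45: 1 child(ren)
  node 26: 0 child(ren)
Matching nodes: [5, 17, 26]
Count of leaf nodes: 3


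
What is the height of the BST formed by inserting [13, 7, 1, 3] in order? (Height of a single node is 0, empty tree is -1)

Insertion order: [13, 7, 1, 3]
Tree (level-order array): [13, 7, None, 1, None, None, 3]
Compute height bottom-up (empty subtree = -1):
  height(3) = 1 + max(-1, -1) = 0
  height(1) = 1 + max(-1, 0) = 1
  height(7) = 1 + max(1, -1) = 2
  height(13) = 1 + max(2, -1) = 3
Height = 3


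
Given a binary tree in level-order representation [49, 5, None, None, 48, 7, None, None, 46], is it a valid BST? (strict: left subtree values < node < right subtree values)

Level-order array: [49, 5, None, None, 48, 7, None, None, 46]
Validate using subtree bounds (lo, hi): at each node, require lo < value < hi,
then recurse left with hi=value and right with lo=value.
Preorder trace (stopping at first violation):
  at node 49 with bounds (-inf, +inf): OK
  at node 5 with bounds (-inf, 49): OK
  at node 48 with bounds (5, 49): OK
  at node 7 with bounds (5, 48): OK
  at node 46 with bounds (7, 48): OK
No violation found at any node.
Result: Valid BST


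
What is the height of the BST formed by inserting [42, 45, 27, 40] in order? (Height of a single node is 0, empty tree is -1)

Insertion order: [42, 45, 27, 40]
Tree (level-order array): [42, 27, 45, None, 40]
Compute height bottom-up (empty subtree = -1):
  height(40) = 1 + max(-1, -1) = 0
  height(27) = 1 + max(-1, 0) = 1
  height(45) = 1 + max(-1, -1) = 0
  height(42) = 1 + max(1, 0) = 2
Height = 2


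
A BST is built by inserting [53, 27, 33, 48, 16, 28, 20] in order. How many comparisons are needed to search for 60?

Search path for 60: 53
Found: False
Comparisons: 1


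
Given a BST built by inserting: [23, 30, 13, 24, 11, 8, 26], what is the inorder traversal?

Tree insertion order: [23, 30, 13, 24, 11, 8, 26]
Tree (level-order array): [23, 13, 30, 11, None, 24, None, 8, None, None, 26]
Inorder traversal: [8, 11, 13, 23, 24, 26, 30]


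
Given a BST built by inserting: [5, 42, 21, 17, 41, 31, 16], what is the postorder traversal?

Tree insertion order: [5, 42, 21, 17, 41, 31, 16]
Tree (level-order array): [5, None, 42, 21, None, 17, 41, 16, None, 31]
Postorder traversal: [16, 17, 31, 41, 21, 42, 5]


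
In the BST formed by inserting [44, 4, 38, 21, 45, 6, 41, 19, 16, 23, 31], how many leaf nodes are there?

Tree built from: [44, 4, 38, 21, 45, 6, 41, 19, 16, 23, 31]
Tree (level-order array): [44, 4, 45, None, 38, None, None, 21, 41, 6, 23, None, None, None, 19, None, 31, 16]
Rule: A leaf has 0 children.
Per-node child counts:
  node 44: 2 child(ren)
  node 4: 1 child(ren)
  node 38: 2 child(ren)
  node 21: 2 child(ren)
  node 6: 1 child(ren)
  node 19: 1 child(ren)
  node 16: 0 child(ren)
  node 23: 1 child(ren)
  node 31: 0 child(ren)
  node 41: 0 child(ren)
  node 45: 0 child(ren)
Matching nodes: [16, 31, 41, 45]
Count of leaf nodes: 4


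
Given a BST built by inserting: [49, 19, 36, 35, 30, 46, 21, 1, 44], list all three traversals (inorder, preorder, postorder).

Tree insertion order: [49, 19, 36, 35, 30, 46, 21, 1, 44]
Tree (level-order array): [49, 19, None, 1, 36, None, None, 35, 46, 30, None, 44, None, 21]
Inorder (L, root, R): [1, 19, 21, 30, 35, 36, 44, 46, 49]
Preorder (root, L, R): [49, 19, 1, 36, 35, 30, 21, 46, 44]
Postorder (L, R, root): [1, 21, 30, 35, 44, 46, 36, 19, 49]


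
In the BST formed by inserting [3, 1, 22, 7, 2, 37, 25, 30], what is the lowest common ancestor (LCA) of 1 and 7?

Tree insertion order: [3, 1, 22, 7, 2, 37, 25, 30]
Tree (level-order array): [3, 1, 22, None, 2, 7, 37, None, None, None, None, 25, None, None, 30]
In a BST, the LCA of p=1, q=7 is the first node v on the
root-to-leaf path with p <= v <= q (go left if both < v, right if both > v).
Walk from root:
  at 3: 1 <= 3 <= 7, this is the LCA
LCA = 3


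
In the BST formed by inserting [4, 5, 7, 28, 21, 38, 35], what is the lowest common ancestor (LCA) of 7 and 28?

Tree insertion order: [4, 5, 7, 28, 21, 38, 35]
Tree (level-order array): [4, None, 5, None, 7, None, 28, 21, 38, None, None, 35]
In a BST, the LCA of p=7, q=28 is the first node v on the
root-to-leaf path with p <= v <= q (go left if both < v, right if both > v).
Walk from root:
  at 4: both 7 and 28 > 4, go right
  at 5: both 7 and 28 > 5, go right
  at 7: 7 <= 7 <= 28, this is the LCA
LCA = 7


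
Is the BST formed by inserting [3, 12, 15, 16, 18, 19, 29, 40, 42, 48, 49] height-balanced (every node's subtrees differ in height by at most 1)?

Tree (level-order array): [3, None, 12, None, 15, None, 16, None, 18, None, 19, None, 29, None, 40, None, 42, None, 48, None, 49]
Definition: a tree is height-balanced if, at every node, |h(left) - h(right)| <= 1 (empty subtree has height -1).
Bottom-up per-node check:
  node 49: h_left=-1, h_right=-1, diff=0 [OK], height=0
  node 48: h_left=-1, h_right=0, diff=1 [OK], height=1
  node 42: h_left=-1, h_right=1, diff=2 [FAIL (|-1-1|=2 > 1)], height=2
  node 40: h_left=-1, h_right=2, diff=3 [FAIL (|-1-2|=3 > 1)], height=3
  node 29: h_left=-1, h_right=3, diff=4 [FAIL (|-1-3|=4 > 1)], height=4
  node 19: h_left=-1, h_right=4, diff=5 [FAIL (|-1-4|=5 > 1)], height=5
  node 18: h_left=-1, h_right=5, diff=6 [FAIL (|-1-5|=6 > 1)], height=6
  node 16: h_left=-1, h_right=6, diff=7 [FAIL (|-1-6|=7 > 1)], height=7
  node 15: h_left=-1, h_right=7, diff=8 [FAIL (|-1-7|=8 > 1)], height=8
  node 12: h_left=-1, h_right=8, diff=9 [FAIL (|-1-8|=9 > 1)], height=9
  node 3: h_left=-1, h_right=9, diff=10 [FAIL (|-1-9|=10 > 1)], height=10
Node 42 violates the condition: |-1 - 1| = 2 > 1.
Result: Not balanced


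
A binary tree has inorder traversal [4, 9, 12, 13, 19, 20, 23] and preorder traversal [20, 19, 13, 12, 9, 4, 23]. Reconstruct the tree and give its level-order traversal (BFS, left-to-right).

Inorder:  [4, 9, 12, 13, 19, 20, 23]
Preorder: [20, 19, 13, 12, 9, 4, 23]
Algorithm: preorder visits root first, so consume preorder in order;
for each root, split the current inorder slice at that value into
left-subtree inorder and right-subtree inorder, then recurse.
Recursive splits:
  root=20; inorder splits into left=[4, 9, 12, 13, 19], right=[23]
  root=19; inorder splits into left=[4, 9, 12, 13], right=[]
  root=13; inorder splits into left=[4, 9, 12], right=[]
  root=12; inorder splits into left=[4, 9], right=[]
  root=9; inorder splits into left=[4], right=[]
  root=4; inorder splits into left=[], right=[]
  root=23; inorder splits into left=[], right=[]
Reconstructed level-order: [20, 19, 23, 13, 12, 9, 4]


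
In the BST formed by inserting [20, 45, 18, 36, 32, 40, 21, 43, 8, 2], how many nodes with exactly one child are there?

Tree built from: [20, 45, 18, 36, 32, 40, 21, 43, 8, 2]
Tree (level-order array): [20, 18, 45, 8, None, 36, None, 2, None, 32, 40, None, None, 21, None, None, 43]
Rule: These are nodes with exactly 1 non-null child.
Per-node child counts:
  node 20: 2 child(ren)
  node 18: 1 child(ren)
  node 8: 1 child(ren)
  node 2: 0 child(ren)
  node 45: 1 child(ren)
  node 36: 2 child(ren)
  node 32: 1 child(ren)
  node 21: 0 child(ren)
  node 40: 1 child(ren)
  node 43: 0 child(ren)
Matching nodes: [18, 8, 45, 32, 40]
Count of nodes with exactly one child: 5


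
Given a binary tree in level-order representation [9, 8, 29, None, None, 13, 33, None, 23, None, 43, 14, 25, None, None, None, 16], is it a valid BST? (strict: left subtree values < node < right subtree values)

Level-order array: [9, 8, 29, None, None, 13, 33, None, 23, None, 43, 14, 25, None, None, None, 16]
Validate using subtree bounds (lo, hi): at each node, require lo < value < hi,
then recurse left with hi=value and right with lo=value.
Preorder trace (stopping at first violation):
  at node 9 with bounds (-inf, +inf): OK
  at node 8 with bounds (-inf, 9): OK
  at node 29 with bounds (9, +inf): OK
  at node 13 with bounds (9, 29): OK
  at node 23 with bounds (13, 29): OK
  at node 14 with bounds (13, 23): OK
  at node 16 with bounds (14, 23): OK
  at node 25 with bounds (23, 29): OK
  at node 33 with bounds (29, +inf): OK
  at node 43 with bounds (33, +inf): OK
No violation found at any node.
Result: Valid BST


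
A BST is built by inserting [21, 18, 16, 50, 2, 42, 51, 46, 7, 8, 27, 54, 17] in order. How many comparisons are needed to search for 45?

Search path for 45: 21 -> 50 -> 42 -> 46
Found: False
Comparisons: 4


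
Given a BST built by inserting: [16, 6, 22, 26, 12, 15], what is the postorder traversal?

Tree insertion order: [16, 6, 22, 26, 12, 15]
Tree (level-order array): [16, 6, 22, None, 12, None, 26, None, 15]
Postorder traversal: [15, 12, 6, 26, 22, 16]


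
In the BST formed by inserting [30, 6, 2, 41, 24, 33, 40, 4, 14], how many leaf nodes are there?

Tree built from: [30, 6, 2, 41, 24, 33, 40, 4, 14]
Tree (level-order array): [30, 6, 41, 2, 24, 33, None, None, 4, 14, None, None, 40]
Rule: A leaf has 0 children.
Per-node child counts:
  node 30: 2 child(ren)
  node 6: 2 child(ren)
  node 2: 1 child(ren)
  node 4: 0 child(ren)
  node 24: 1 child(ren)
  node 14: 0 child(ren)
  node 41: 1 child(ren)
  node 33: 1 child(ren)
  node 40: 0 child(ren)
Matching nodes: [4, 14, 40]
Count of leaf nodes: 3


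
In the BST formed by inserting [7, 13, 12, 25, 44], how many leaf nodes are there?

Tree built from: [7, 13, 12, 25, 44]
Tree (level-order array): [7, None, 13, 12, 25, None, None, None, 44]
Rule: A leaf has 0 children.
Per-node child counts:
  node 7: 1 child(ren)
  node 13: 2 child(ren)
  node 12: 0 child(ren)
  node 25: 1 child(ren)
  node 44: 0 child(ren)
Matching nodes: [12, 44]
Count of leaf nodes: 2


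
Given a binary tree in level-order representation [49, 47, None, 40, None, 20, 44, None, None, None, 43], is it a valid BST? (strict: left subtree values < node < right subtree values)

Level-order array: [49, 47, None, 40, None, 20, 44, None, None, None, 43]
Validate using subtree bounds (lo, hi): at each node, require lo < value < hi,
then recurse left with hi=value and right with lo=value.
Preorder trace (stopping at first violation):
  at node 49 with bounds (-inf, +inf): OK
  at node 47 with bounds (-inf, 49): OK
  at node 40 with bounds (-inf, 47): OK
  at node 20 with bounds (-inf, 40): OK
  at node 44 with bounds (40, 47): OK
  at node 43 with bounds (44, 47): VIOLATION
Node 43 violates its bound: not (44 < 43 < 47).
Result: Not a valid BST


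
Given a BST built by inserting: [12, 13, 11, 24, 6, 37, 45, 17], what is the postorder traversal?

Tree insertion order: [12, 13, 11, 24, 6, 37, 45, 17]
Tree (level-order array): [12, 11, 13, 6, None, None, 24, None, None, 17, 37, None, None, None, 45]
Postorder traversal: [6, 11, 17, 45, 37, 24, 13, 12]


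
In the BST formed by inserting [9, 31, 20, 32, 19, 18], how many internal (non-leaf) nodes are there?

Tree built from: [9, 31, 20, 32, 19, 18]
Tree (level-order array): [9, None, 31, 20, 32, 19, None, None, None, 18]
Rule: An internal node has at least one child.
Per-node child counts:
  node 9: 1 child(ren)
  node 31: 2 child(ren)
  node 20: 1 child(ren)
  node 19: 1 child(ren)
  node 18: 0 child(ren)
  node 32: 0 child(ren)
Matching nodes: [9, 31, 20, 19]
Count of internal (non-leaf) nodes: 4


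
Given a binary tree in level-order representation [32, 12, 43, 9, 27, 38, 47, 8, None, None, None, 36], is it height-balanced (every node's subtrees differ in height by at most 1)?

Tree (level-order array): [32, 12, 43, 9, 27, 38, 47, 8, None, None, None, 36]
Definition: a tree is height-balanced if, at every node, |h(left) - h(right)| <= 1 (empty subtree has height -1).
Bottom-up per-node check:
  node 8: h_left=-1, h_right=-1, diff=0 [OK], height=0
  node 9: h_left=0, h_right=-1, diff=1 [OK], height=1
  node 27: h_left=-1, h_right=-1, diff=0 [OK], height=0
  node 12: h_left=1, h_right=0, diff=1 [OK], height=2
  node 36: h_left=-1, h_right=-1, diff=0 [OK], height=0
  node 38: h_left=0, h_right=-1, diff=1 [OK], height=1
  node 47: h_left=-1, h_right=-1, diff=0 [OK], height=0
  node 43: h_left=1, h_right=0, diff=1 [OK], height=2
  node 32: h_left=2, h_right=2, diff=0 [OK], height=3
All nodes satisfy the balance condition.
Result: Balanced


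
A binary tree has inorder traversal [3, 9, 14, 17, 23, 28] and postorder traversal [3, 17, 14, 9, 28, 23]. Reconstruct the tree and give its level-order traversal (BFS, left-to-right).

Inorder:   [3, 9, 14, 17, 23, 28]
Postorder: [3, 17, 14, 9, 28, 23]
Algorithm: postorder visits root last, so walk postorder right-to-left;
each value is the root of the current inorder slice — split it at that
value, recurse on the right subtree first, then the left.
Recursive splits:
  root=23; inorder splits into left=[3, 9, 14, 17], right=[28]
  root=28; inorder splits into left=[], right=[]
  root=9; inorder splits into left=[3], right=[14, 17]
  root=14; inorder splits into left=[], right=[17]
  root=17; inorder splits into left=[], right=[]
  root=3; inorder splits into left=[], right=[]
Reconstructed level-order: [23, 9, 28, 3, 14, 17]


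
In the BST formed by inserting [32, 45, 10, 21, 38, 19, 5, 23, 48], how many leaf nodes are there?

Tree built from: [32, 45, 10, 21, 38, 19, 5, 23, 48]
Tree (level-order array): [32, 10, 45, 5, 21, 38, 48, None, None, 19, 23]
Rule: A leaf has 0 children.
Per-node child counts:
  node 32: 2 child(ren)
  node 10: 2 child(ren)
  node 5: 0 child(ren)
  node 21: 2 child(ren)
  node 19: 0 child(ren)
  node 23: 0 child(ren)
  node 45: 2 child(ren)
  node 38: 0 child(ren)
  node 48: 0 child(ren)
Matching nodes: [5, 19, 23, 38, 48]
Count of leaf nodes: 5


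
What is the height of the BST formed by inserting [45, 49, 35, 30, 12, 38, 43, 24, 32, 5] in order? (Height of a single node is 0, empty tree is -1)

Insertion order: [45, 49, 35, 30, 12, 38, 43, 24, 32, 5]
Tree (level-order array): [45, 35, 49, 30, 38, None, None, 12, 32, None, 43, 5, 24]
Compute height bottom-up (empty subtree = -1):
  height(5) = 1 + max(-1, -1) = 0
  height(24) = 1 + max(-1, -1) = 0
  height(12) = 1 + max(0, 0) = 1
  height(32) = 1 + max(-1, -1) = 0
  height(30) = 1 + max(1, 0) = 2
  height(43) = 1 + max(-1, -1) = 0
  height(38) = 1 + max(-1, 0) = 1
  height(35) = 1 + max(2, 1) = 3
  height(49) = 1 + max(-1, -1) = 0
  height(45) = 1 + max(3, 0) = 4
Height = 4


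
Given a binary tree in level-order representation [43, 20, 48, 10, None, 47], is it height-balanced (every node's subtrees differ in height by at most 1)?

Tree (level-order array): [43, 20, 48, 10, None, 47]
Definition: a tree is height-balanced if, at every node, |h(left) - h(right)| <= 1 (empty subtree has height -1).
Bottom-up per-node check:
  node 10: h_left=-1, h_right=-1, diff=0 [OK], height=0
  node 20: h_left=0, h_right=-1, diff=1 [OK], height=1
  node 47: h_left=-1, h_right=-1, diff=0 [OK], height=0
  node 48: h_left=0, h_right=-1, diff=1 [OK], height=1
  node 43: h_left=1, h_right=1, diff=0 [OK], height=2
All nodes satisfy the balance condition.
Result: Balanced


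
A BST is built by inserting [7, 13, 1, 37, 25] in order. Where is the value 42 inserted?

Starting tree (level order): [7, 1, 13, None, None, None, 37, 25]
Insertion path: 7 -> 13 -> 37
Result: insert 42 as right child of 37
Final tree (level order): [7, 1, 13, None, None, None, 37, 25, 42]


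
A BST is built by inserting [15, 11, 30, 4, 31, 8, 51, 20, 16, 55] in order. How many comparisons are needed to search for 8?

Search path for 8: 15 -> 11 -> 4 -> 8
Found: True
Comparisons: 4


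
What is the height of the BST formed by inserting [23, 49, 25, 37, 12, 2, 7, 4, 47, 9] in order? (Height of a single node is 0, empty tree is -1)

Insertion order: [23, 49, 25, 37, 12, 2, 7, 4, 47, 9]
Tree (level-order array): [23, 12, 49, 2, None, 25, None, None, 7, None, 37, 4, 9, None, 47]
Compute height bottom-up (empty subtree = -1):
  height(4) = 1 + max(-1, -1) = 0
  height(9) = 1 + max(-1, -1) = 0
  height(7) = 1 + max(0, 0) = 1
  height(2) = 1 + max(-1, 1) = 2
  height(12) = 1 + max(2, -1) = 3
  height(47) = 1 + max(-1, -1) = 0
  height(37) = 1 + max(-1, 0) = 1
  height(25) = 1 + max(-1, 1) = 2
  height(49) = 1 + max(2, -1) = 3
  height(23) = 1 + max(3, 3) = 4
Height = 4


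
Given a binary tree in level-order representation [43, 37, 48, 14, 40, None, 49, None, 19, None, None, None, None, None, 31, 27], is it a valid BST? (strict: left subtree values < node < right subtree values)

Level-order array: [43, 37, 48, 14, 40, None, 49, None, 19, None, None, None, None, None, 31, 27]
Validate using subtree bounds (lo, hi): at each node, require lo < value < hi,
then recurse left with hi=value and right with lo=value.
Preorder trace (stopping at first violation):
  at node 43 with bounds (-inf, +inf): OK
  at node 37 with bounds (-inf, 43): OK
  at node 14 with bounds (-inf, 37): OK
  at node 19 with bounds (14, 37): OK
  at node 31 with bounds (19, 37): OK
  at node 27 with bounds (19, 31): OK
  at node 40 with bounds (37, 43): OK
  at node 48 with bounds (43, +inf): OK
  at node 49 with bounds (48, +inf): OK
No violation found at any node.
Result: Valid BST


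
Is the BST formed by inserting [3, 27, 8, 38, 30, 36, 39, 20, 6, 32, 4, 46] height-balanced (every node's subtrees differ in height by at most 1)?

Tree (level-order array): [3, None, 27, 8, 38, 6, 20, 30, 39, 4, None, None, None, None, 36, None, 46, None, None, 32]
Definition: a tree is height-balanced if, at every node, |h(left) - h(right)| <= 1 (empty subtree has height -1).
Bottom-up per-node check:
  node 4: h_left=-1, h_right=-1, diff=0 [OK], height=0
  node 6: h_left=0, h_right=-1, diff=1 [OK], height=1
  node 20: h_left=-1, h_right=-1, diff=0 [OK], height=0
  node 8: h_left=1, h_right=0, diff=1 [OK], height=2
  node 32: h_left=-1, h_right=-1, diff=0 [OK], height=0
  node 36: h_left=0, h_right=-1, diff=1 [OK], height=1
  node 30: h_left=-1, h_right=1, diff=2 [FAIL (|-1-1|=2 > 1)], height=2
  node 46: h_left=-1, h_right=-1, diff=0 [OK], height=0
  node 39: h_left=-1, h_right=0, diff=1 [OK], height=1
  node 38: h_left=2, h_right=1, diff=1 [OK], height=3
  node 27: h_left=2, h_right=3, diff=1 [OK], height=4
  node 3: h_left=-1, h_right=4, diff=5 [FAIL (|-1-4|=5 > 1)], height=5
Node 30 violates the condition: |-1 - 1| = 2 > 1.
Result: Not balanced


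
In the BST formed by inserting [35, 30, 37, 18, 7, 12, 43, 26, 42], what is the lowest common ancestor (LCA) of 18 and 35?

Tree insertion order: [35, 30, 37, 18, 7, 12, 43, 26, 42]
Tree (level-order array): [35, 30, 37, 18, None, None, 43, 7, 26, 42, None, None, 12]
In a BST, the LCA of p=18, q=35 is the first node v on the
root-to-leaf path with p <= v <= q (go left if both < v, right if both > v).
Walk from root:
  at 35: 18 <= 35 <= 35, this is the LCA
LCA = 35


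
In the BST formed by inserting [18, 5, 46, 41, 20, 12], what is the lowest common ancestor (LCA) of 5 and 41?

Tree insertion order: [18, 5, 46, 41, 20, 12]
Tree (level-order array): [18, 5, 46, None, 12, 41, None, None, None, 20]
In a BST, the LCA of p=5, q=41 is the first node v on the
root-to-leaf path with p <= v <= q (go left if both < v, right if both > v).
Walk from root:
  at 18: 5 <= 18 <= 41, this is the LCA
LCA = 18
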